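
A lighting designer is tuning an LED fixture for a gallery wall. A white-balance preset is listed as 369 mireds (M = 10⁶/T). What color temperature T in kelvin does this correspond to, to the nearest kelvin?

2710 K

T = 10⁶ / 369 = 2710.03 K → 2710 K.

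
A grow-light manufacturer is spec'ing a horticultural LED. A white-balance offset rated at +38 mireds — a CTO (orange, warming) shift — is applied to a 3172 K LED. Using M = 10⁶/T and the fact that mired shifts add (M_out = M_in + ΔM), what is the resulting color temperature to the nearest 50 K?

M_in = 10⁶/3172 = 315.26 mireds.
M_out = 315.26 + (+38) = 353.26 mireds.
T_out = 10⁶/353.26 = 2830.8 K → 2850 K.

2850 K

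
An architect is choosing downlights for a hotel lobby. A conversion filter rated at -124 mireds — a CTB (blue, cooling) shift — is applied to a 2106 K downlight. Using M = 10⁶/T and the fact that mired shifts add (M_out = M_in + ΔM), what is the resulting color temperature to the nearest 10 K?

2850 K

M_in = 10⁶/2106 = 474.83 mireds.
M_out = 474.83 + (-124) = 350.83 mireds.
T_out = 10⁶/350.83 = 2850.4 K → 2850 K.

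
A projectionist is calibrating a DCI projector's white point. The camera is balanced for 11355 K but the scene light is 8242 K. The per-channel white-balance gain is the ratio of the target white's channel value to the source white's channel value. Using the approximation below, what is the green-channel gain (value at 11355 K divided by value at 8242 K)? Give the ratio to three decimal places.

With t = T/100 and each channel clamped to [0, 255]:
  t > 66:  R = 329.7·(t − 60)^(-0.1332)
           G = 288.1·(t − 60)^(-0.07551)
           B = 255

At 8242 K (t = 82.42):
  G = 288.1·(82.42 − 60)^(-0.07551) = 288.1·22.42^(-0.07551) = 288.1·0.79070 = 227.802.
At 11355 K (t = 113.55):
  G = 288.1·(113.55 − 60)^(-0.07551) = 288.1·53.55^(-0.07551) = 288.1·0.74039 = 213.307.
Gain = 213.307 / 227.802 = 0.9364 → 0.936.

0.936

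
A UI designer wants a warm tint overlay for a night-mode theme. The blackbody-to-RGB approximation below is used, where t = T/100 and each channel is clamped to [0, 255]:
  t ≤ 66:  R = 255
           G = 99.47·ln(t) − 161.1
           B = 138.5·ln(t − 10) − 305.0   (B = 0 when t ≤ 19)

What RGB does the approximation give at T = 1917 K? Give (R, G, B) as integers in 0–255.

t = 1917/100 = 19.17; the t ≤ 66 branch applies.
R = 255 by definition for t ≤ 66.
G = 99.47·ln 19.17 − 161.1 = 99.47·2.9533 − 161.1 = 132.669.
B = 138.5·ln(19.17 − 10) − 305.0 = 138.5·ln 9.17 − 305.0 = 138.5·2.2159 − 305.0 = 1.907.
Rounded: (255, 133, 2).

(255, 133, 2)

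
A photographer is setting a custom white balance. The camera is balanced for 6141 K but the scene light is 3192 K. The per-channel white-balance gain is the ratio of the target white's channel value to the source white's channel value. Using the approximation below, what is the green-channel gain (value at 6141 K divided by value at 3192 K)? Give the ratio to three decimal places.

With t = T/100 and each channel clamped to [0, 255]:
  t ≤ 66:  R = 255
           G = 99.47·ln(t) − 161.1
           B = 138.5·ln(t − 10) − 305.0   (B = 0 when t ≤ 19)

At 3192 K (t = 31.92):
  G = 99.47·ln 31.92 − 161.1 = 99.47·3.4632 − 161.1 = 183.388.
At 6141 K (t = 61.41):
  G = 99.47·ln 61.41 − 161.1 = 99.47·4.1176 − 161.1 = 248.475.
Gain = 248.475 / 183.388 = 1.3549 → 1.355.

1.355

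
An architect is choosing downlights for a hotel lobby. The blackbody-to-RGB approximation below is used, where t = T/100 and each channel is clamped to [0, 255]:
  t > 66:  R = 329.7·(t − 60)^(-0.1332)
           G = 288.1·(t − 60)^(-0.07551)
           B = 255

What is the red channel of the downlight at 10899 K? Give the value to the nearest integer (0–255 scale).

196

t = 10899/100 = 108.99; the t > 66 branch applies.
R = 329.7·(108.99 − 60)^(-0.1332) = 329.7·48.99^(-0.1332) = 329.7·0.59549 = 196.335.
Rounded: 196.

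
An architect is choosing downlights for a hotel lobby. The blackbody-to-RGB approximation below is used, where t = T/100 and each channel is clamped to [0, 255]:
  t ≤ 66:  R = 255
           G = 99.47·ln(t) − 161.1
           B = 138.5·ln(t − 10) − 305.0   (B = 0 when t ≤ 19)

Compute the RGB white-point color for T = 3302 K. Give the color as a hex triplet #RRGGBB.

#FFBB81

t = 3302/100 = 33.02; the t ≤ 66 branch applies.
R = 255 by definition for t ≤ 66.
G = 99.47·ln 33.02 − 161.1 = 99.47·3.4971 − 161.1 = 186.758.
B = 138.5·ln(33.02 − 10) − 305.0 = 138.5·ln 23.02 − 305.0 = 138.5·3.1364 − 305.0 = 129.386.
Rounded: (255, 187, 129).
In hex: #FFBB81.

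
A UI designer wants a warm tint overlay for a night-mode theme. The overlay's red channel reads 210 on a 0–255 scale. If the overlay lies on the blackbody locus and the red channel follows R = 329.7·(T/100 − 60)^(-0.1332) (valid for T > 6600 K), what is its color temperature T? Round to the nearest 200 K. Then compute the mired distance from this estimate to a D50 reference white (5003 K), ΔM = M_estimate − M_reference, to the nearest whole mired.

(t − 60)^(-0.1332) = 210/329.7 = 0.63694.
t − 60 = 0.63694^(1/-0.1332) = 0.63694^(-7.508) = 29.561, so t = 89.561.
T = 100·t = 8956 K → 9000 K to the nearest 200 K.
M_estimate = 10⁶/9000 = 111.11; M_reference = 10⁶/5003 = 199.88.
ΔM = 111.11 − 199.88 = -88.77 → -89 mireds.

-89 mireds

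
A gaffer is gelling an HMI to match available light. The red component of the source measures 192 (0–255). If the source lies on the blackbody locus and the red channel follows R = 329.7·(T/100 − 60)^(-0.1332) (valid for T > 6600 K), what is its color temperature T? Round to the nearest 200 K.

(t − 60)^(-0.1332) = 192/329.7 = 0.58235.
t − 60 = 0.58235^(1/-0.1332) = 0.58235^(-7.508) = 57.929, so t = 117.929.
T = 100·t = 11793 K → 11800 K to the nearest 200 K.

11800 K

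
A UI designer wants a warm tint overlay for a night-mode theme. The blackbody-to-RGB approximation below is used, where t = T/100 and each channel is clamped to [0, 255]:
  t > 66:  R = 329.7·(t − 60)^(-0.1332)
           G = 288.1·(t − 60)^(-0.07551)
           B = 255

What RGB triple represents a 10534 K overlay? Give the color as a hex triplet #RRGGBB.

t = 10534/100 = 105.34; the t > 66 branch applies.
R = 329.7·(105.34 − 60)^(-0.1332) = 329.7·45.34^(-0.1332) = 329.7·0.60167 = 198.370.
G = 288.1·(105.34 − 60)^(-0.07551) = 288.1·45.34^(-0.07551) = 288.1·0.74975 = 216.004.
B = 255 by definition for t > 66.
Rounded: (198, 216, 255).
In hex: #C6D8FF.

#C6D8FF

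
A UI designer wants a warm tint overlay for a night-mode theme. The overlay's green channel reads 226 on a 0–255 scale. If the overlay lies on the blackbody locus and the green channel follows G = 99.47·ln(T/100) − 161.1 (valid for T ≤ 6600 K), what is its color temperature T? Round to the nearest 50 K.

4900 K

ln t = (226 + 161.1) / 99.47 = 3.8916.
t = e^3.8916 = 48.990.
T = 100·t = 4899 K → 4900 K to the nearest 50 K.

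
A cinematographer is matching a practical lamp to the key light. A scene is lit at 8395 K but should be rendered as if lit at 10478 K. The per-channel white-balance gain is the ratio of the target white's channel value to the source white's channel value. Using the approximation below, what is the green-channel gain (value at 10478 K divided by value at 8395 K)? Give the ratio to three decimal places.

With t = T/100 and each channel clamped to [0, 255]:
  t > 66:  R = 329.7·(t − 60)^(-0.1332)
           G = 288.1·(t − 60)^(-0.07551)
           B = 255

At 8395 K (t = 83.95):
  G = 288.1·(83.95 − 60)^(-0.07551) = 288.1·23.95^(-0.07551) = 288.1·0.78677 = 226.669.
At 10478 K (t = 104.78):
  G = 288.1·(104.78 − 60)^(-0.07551) = 288.1·44.78^(-0.07551) = 288.1·0.75046 = 216.207.
Gain = 216.207 / 226.669 = 0.9538 → 0.954.

0.954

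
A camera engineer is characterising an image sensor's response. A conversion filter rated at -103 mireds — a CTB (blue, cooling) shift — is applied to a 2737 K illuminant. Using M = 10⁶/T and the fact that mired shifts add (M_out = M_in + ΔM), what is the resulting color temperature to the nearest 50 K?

M_in = 10⁶/2737 = 365.36 mireds.
M_out = 365.36 + (-103) = 262.36 mireds.
T_out = 10⁶/262.36 = 3811.5 K → 3800 K.

3800 K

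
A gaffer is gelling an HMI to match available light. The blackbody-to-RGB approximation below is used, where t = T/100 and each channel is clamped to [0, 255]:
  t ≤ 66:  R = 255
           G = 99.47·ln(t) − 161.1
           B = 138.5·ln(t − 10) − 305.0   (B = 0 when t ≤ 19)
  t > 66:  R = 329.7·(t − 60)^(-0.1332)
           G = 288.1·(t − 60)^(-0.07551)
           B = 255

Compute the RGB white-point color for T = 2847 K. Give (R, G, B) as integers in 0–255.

(255, 172, 99)

t = 2847/100 = 28.47; the t ≤ 66 branch applies.
R = 255 by definition for t ≤ 66.
G = 99.47·ln 28.47 − 161.1 = 99.47·3.3489 − 161.1 = 172.010.
B = 138.5·ln(28.47 − 10) − 305.0 = 138.5·ln 18.47 − 305.0 = 138.5·2.9161 − 305.0 = 98.886.
Rounded: (255, 172, 99).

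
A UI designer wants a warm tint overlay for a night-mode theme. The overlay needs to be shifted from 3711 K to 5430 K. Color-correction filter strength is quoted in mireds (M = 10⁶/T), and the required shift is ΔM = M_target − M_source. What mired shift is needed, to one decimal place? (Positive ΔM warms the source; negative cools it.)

M_source = 10⁶/3711 = 269.469; M_target = 10⁶/5430 = 184.162.
ΔM = 184.162 − 269.469 = -85.307 → -85.3 mireds, a cooling shift.

-85.3 mireds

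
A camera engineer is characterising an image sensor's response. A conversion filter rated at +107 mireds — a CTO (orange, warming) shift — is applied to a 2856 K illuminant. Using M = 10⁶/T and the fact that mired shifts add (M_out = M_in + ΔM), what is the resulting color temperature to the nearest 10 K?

M_in = 10⁶/2856 = 350.14 mireds.
M_out = 350.14 + (+107) = 457.14 mireds.
T_out = 10⁶/457.14 = 2187.5 K → 2190 K.

2190 K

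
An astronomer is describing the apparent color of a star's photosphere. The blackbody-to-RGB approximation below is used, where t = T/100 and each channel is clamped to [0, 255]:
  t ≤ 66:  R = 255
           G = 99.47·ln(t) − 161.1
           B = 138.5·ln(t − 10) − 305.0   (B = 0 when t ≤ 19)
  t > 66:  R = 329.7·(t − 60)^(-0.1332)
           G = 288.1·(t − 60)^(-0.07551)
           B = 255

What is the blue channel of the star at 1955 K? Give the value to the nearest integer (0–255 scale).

8

t = 1955/100 = 19.55; the t ≤ 66 branch applies.
B = 138.5·ln(19.55 − 10) − 305.0 = 138.5·ln 9.55 − 305.0 = 138.5·2.2565 − 305.0 = 7.531.
Rounded: 8.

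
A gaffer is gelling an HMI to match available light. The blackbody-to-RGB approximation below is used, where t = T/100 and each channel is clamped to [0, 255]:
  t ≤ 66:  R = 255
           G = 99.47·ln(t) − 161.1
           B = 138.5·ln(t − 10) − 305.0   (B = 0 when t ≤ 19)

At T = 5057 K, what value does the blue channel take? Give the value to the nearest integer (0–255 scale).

208

t = 5057/100 = 50.57; the t ≤ 66 branch applies.
B = 138.5·ln(50.57 − 10) − 305.0 = 138.5·ln 40.57 − 305.0 = 138.5·3.7030 − 305.0 = 207.869.
Rounded: 208.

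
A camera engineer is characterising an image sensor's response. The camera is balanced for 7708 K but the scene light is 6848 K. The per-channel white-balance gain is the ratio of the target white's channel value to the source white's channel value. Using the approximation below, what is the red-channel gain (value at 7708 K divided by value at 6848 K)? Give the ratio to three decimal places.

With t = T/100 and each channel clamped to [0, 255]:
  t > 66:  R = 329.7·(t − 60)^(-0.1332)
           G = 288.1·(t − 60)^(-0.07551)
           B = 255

At 6848 K (t = 68.48):
  R = 329.7·(68.48 − 60)^(-0.1332) = 329.7·8.48^(-0.1332) = 329.7·0.75221 = 248.003.
At 7708 K (t = 77.08):
  R = 329.7·(77.08 − 60)^(-0.1332) = 329.7·17.08^(-0.1332) = 329.7·0.68522 = 225.918.
Gain = 225.918 / 248.003 = 0.9110 → 0.911.

0.911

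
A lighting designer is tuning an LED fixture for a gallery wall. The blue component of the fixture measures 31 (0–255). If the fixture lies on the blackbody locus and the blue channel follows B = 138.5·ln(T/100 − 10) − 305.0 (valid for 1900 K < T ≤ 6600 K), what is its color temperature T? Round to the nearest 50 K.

2150 K

ln(t − 10) = (31 + 305.0) / 138.5 = 2.4260.
t − 10 = e^2.4260 = 11.313, so t = 21.313.
T = 100·t = 2131 K → 2150 K to the nearest 50 K.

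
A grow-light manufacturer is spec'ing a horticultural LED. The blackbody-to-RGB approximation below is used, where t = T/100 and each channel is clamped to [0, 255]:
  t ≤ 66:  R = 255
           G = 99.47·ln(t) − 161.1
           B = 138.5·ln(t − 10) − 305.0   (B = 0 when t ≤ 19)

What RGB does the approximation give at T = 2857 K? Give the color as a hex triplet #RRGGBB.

t = 2857/100 = 28.57; the t ≤ 66 branch applies.
R = 255 by definition for t ≤ 66.
G = 99.47·ln 28.57 − 161.1 = 99.47·3.3524 − 161.1 = 172.359.
B = 138.5·ln(28.57 − 10) − 305.0 = 138.5·ln 18.57 − 305.0 = 138.5·2.9215 − 305.0 = 99.634.
Rounded: (255, 172, 100).
In hex: #FFAC64.

#FFAC64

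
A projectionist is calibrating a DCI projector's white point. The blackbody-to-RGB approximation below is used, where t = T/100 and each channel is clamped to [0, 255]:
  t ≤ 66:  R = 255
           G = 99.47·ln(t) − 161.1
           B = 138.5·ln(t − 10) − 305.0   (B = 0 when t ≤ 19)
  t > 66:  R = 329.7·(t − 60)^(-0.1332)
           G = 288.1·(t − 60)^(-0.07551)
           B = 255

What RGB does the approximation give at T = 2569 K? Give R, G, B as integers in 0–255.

R=255, G=162, B=76

t = 2569/100 = 25.69; the t ≤ 66 branch applies.
R = 255 by definition for t ≤ 66.
G = 99.47·ln 25.69 − 161.1 = 99.47·3.2461 − 161.1 = 161.790.
B = 138.5·ln(25.69 − 10) − 305.0 = 138.5·ln 15.69 − 305.0 = 138.5·2.7530 − 305.0 = 76.294.
Rounded: (255, 162, 76).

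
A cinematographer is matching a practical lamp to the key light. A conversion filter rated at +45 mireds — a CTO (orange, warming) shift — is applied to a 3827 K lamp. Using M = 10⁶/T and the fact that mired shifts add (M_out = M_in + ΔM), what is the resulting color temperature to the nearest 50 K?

M_in = 10⁶/3827 = 261.30 mireds.
M_out = 261.30 + (+45) = 306.30 mireds.
T_out = 10⁶/306.30 = 3264.8 K → 3250 K.

3250 K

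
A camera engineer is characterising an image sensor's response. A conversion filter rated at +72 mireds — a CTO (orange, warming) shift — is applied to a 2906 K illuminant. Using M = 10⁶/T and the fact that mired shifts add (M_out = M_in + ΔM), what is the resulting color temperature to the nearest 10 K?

2400 K

M_in = 10⁶/2906 = 344.12 mireds.
M_out = 344.12 + (+72) = 416.12 mireds.
T_out = 10⁶/416.12 = 2403.2 K → 2400 K.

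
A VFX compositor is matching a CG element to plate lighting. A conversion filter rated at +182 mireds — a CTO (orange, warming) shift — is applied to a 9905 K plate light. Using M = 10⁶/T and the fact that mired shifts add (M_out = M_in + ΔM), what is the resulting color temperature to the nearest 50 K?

3550 K

M_in = 10⁶/9905 = 100.96 mireds.
M_out = 100.96 + (+182) = 282.96 mireds.
T_out = 10⁶/282.96 = 3534.1 K → 3550 K.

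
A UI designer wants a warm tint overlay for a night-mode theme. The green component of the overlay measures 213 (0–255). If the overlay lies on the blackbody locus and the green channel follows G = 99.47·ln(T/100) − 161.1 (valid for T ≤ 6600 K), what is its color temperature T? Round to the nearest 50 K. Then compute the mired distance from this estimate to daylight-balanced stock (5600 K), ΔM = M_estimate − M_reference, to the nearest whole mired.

+54 mireds

ln t = (213 + 161.1) / 99.47 = 3.7609.
t = e^3.7609 = 42.989.
T = 100·t = 4299 K → 4300 K to the nearest 50 K.
M_estimate = 10⁶/4300 = 232.56; M_reference = 10⁶/5600 = 178.57.
ΔM = 232.56 − 178.57 = 53.99 → +54 mireds.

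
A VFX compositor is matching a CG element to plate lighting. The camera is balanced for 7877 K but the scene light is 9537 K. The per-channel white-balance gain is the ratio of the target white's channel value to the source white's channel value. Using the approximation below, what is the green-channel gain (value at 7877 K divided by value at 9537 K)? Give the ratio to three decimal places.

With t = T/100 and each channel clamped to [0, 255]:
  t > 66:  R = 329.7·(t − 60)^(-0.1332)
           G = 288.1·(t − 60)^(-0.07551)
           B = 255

At 9537 K (t = 95.37):
  G = 288.1·(95.37 − 60)^(-0.07551) = 288.1·35.37^(-0.07551) = 288.1·0.76395 = 220.093.
At 7877 K (t = 78.77):
  G = 288.1·(78.77 − 60)^(-0.07551) = 288.1·18.77^(-0.07551) = 288.1·0.80138 = 230.879.
Gain = 230.879 / 220.093 = 1.0490 → 1.049.

1.049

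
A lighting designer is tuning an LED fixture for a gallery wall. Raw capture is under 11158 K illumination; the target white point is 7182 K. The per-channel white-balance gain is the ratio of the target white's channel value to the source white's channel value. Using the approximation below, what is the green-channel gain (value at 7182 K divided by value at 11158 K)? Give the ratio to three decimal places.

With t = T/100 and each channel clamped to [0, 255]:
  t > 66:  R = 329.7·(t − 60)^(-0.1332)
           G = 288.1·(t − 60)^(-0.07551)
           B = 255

At 11158 K (t = 111.58):
  G = 288.1·(111.58 − 60)^(-0.07551) = 288.1·51.58^(-0.07551) = 288.1·0.74249 = 213.911.
At 7182 K (t = 71.82):
  G = 288.1·(71.82 − 60)^(-0.07551) = 288.1·11.82^(-0.07551) = 288.1·0.82986 = 239.084.
Gain = 239.084 / 213.911 = 1.1177 → 1.118.

1.118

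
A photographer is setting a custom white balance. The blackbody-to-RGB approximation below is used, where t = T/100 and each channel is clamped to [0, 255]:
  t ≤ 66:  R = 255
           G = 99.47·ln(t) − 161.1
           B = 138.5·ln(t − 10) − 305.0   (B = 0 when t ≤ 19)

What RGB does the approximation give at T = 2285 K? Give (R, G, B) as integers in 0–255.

t = 2285/100 = 22.85; the t ≤ 66 branch applies.
R = 255 by definition for t ≤ 66.
G = 99.47·ln 22.85 − 161.1 = 99.47·3.1290 − 161.1 = 150.137.
B = 138.5·ln(22.85 − 10) − 305.0 = 138.5·ln 12.85 − 305.0 = 138.5·2.5533 − 305.0 = 48.638.
Rounded: (255, 150, 49).

(255, 150, 49)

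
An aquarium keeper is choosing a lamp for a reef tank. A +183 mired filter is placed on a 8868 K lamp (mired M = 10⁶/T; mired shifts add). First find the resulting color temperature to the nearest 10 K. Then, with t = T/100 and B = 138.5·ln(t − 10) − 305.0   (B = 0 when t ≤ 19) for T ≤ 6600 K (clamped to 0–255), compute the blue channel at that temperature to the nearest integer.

134

M_in = 10⁶/8868 = 112.76; M_out = 112.76 + (+183) = 295.76.
T_out = 10⁶/295.76 = 3381.1 K → 3380 K; t = 33.8.
B = 138.5·ln(33.8 − 10) − 305.0 = 138.5·ln 23.8 − 305.0 = 138.5·3.1697 − 305.0 = 134.001.
Rounded: 134.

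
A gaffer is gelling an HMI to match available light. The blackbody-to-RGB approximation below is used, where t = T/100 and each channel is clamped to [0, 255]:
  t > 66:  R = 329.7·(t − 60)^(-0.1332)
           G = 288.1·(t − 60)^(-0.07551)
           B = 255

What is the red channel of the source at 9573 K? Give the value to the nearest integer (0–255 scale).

t = 9573/100 = 95.73; the t > 66 branch applies.
R = 329.7·(95.73 − 60)^(-0.1332) = 329.7·35.73^(-0.1332) = 329.7·0.62106 = 204.765.
Rounded: 205.

205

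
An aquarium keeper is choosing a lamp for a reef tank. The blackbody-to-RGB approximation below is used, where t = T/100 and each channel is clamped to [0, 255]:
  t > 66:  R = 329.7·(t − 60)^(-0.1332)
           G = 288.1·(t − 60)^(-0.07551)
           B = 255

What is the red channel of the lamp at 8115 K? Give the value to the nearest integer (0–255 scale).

t = 8115/100 = 81.15; the t > 66 branch applies.
R = 329.7·(81.15 − 60)^(-0.1332) = 329.7·21.15^(-0.1332) = 329.7·0.66599 = 219.577.
Rounded: 220.

220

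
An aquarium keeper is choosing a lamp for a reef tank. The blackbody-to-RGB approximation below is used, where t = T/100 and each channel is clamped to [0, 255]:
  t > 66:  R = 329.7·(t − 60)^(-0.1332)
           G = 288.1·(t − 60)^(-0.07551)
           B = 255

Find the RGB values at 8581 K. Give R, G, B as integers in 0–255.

t = 8581/100 = 85.81; the t > 66 branch applies.
R = 329.7·(85.81 − 60)^(-0.1332) = 329.7·25.81^(-0.1332) = 329.7·0.64856 = 213.830.
G = 288.1·(85.81 − 60)^(-0.07551) = 288.1·25.81^(-0.07551) = 288.1·0.78234 = 225.392.
B = 255 by definition for t > 66.
Rounded: (214, 225, 255).

R=214, G=225, B=255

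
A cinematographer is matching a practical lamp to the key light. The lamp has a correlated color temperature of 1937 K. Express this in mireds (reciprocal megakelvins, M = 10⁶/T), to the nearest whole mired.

M = 10⁶ / 1937 = 516.262 → 516 mireds.

516 mireds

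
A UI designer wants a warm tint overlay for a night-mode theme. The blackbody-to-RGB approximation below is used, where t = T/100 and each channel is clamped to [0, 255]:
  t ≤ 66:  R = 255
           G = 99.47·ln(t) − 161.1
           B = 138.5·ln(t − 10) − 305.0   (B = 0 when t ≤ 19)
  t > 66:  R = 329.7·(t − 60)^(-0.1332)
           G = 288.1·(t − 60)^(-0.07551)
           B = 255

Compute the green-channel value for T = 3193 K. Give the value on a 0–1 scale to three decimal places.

0.719

t = 3193/100 = 31.93; the t ≤ 66 branch applies.
G = 99.47·ln 31.93 − 161.1 = 99.47·3.4635 − 161.1 = 183.419.
On a 0–1 scale: 183.419/255 = 0.7193 → 0.719.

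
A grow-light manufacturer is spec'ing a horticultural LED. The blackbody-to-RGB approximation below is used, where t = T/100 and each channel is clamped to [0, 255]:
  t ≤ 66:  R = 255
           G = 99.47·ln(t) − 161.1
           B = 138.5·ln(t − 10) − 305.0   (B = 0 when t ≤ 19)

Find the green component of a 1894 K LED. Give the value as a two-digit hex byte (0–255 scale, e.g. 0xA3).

t = 1894/100 = 18.94; the t ≤ 66 branch applies.
G = 99.47·ln 18.94 − 161.1 = 99.47·2.9413 − 161.1 = 131.469.
Rounded: 131; in hex, 0x83.

0x83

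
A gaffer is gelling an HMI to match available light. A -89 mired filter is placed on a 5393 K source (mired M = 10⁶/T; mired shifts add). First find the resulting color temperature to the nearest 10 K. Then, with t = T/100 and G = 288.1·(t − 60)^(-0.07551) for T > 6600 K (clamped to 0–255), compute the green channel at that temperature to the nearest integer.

M_in = 10⁶/5393 = 185.43; M_out = 185.43 + (-89) = 96.43.
T_out = 10⁶/96.43 = 10370.7 K → 10370 K; t = 103.7.
G = 288.1·(103.7 − 60)^(-0.07551) = 288.1·43.7^(-0.07551) = 288.1·0.75184 = 216.606.
Rounded: 217.

217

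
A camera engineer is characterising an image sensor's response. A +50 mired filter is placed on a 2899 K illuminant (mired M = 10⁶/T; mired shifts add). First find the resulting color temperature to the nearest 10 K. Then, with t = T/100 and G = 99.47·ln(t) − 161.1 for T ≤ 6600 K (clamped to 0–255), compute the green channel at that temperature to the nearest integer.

M_in = 10⁶/2899 = 344.95; M_out = 344.95 + (+50) = 394.95.
T_out = 10⁶/394.95 = 2532.0 K → 2530 K; t = 25.3.
G = 99.47·ln 25.3 − 161.1 = 99.47·3.2308 − 161.1 = 160.268.
Rounded: 160.

160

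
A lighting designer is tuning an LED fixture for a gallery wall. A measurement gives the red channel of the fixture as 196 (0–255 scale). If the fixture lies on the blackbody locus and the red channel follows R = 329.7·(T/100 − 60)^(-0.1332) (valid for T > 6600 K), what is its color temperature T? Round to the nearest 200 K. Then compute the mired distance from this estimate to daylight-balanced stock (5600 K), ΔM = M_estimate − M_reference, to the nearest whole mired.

-88 mireds

(t − 60)^(-0.1332) = 196/329.7 = 0.59448.
t − 60 = 0.59448^(1/-0.1332) = 0.59448^(-7.508) = 49.621, so t = 109.621.
T = 100·t = 10962 K → 11000 K to the nearest 200 K.
M_estimate = 10⁶/11000 = 90.91; M_reference = 10⁶/5600 = 178.57.
ΔM = 90.91 − 178.57 = -87.66 → -88 mireds.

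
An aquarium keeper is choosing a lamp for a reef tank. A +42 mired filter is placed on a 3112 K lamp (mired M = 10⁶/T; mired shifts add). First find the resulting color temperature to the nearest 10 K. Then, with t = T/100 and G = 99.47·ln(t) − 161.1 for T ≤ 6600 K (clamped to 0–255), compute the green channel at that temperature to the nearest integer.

M_in = 10⁶/3112 = 321.34; M_out = 321.34 + (+42) = 363.34.
T_out = 10⁶/363.34 = 2752.3 K → 2750 K; t = 27.5.
G = 99.47·ln 27.5 − 161.1 = 99.47·3.3142 − 161.1 = 168.562.
Rounded: 169.

169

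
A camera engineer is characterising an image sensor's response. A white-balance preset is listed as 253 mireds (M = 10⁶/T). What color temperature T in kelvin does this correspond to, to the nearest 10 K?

T = 10⁶ / 253 = 3952.57 K → 3950 K.

3950 K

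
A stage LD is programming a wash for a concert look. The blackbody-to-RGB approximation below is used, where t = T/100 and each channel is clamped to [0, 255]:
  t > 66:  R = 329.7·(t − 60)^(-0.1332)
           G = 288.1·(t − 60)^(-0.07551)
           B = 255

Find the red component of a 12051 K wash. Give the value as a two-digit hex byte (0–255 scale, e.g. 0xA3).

t = 12051/100 = 120.51; the t > 66 branch applies.
R = 329.7·(120.51 − 60)^(-0.1332) = 329.7·60.51^(-0.1332) = 329.7·0.57898 = 190.888.
Rounded: 191; in hex, 0xBF.

0xBF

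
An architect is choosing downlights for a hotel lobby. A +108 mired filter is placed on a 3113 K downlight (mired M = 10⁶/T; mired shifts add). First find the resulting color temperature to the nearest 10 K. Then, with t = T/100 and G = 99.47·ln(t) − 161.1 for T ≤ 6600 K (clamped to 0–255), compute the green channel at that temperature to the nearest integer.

M_in = 10⁶/3113 = 321.23; M_out = 321.23 + (+108) = 429.23.
T_out = 10⁶/429.23 = 2329.7 K → 2330 K; t = 23.3.
G = 99.47·ln 23.3 − 161.1 = 99.47·3.1485 − 161.1 = 152.077.
Rounded: 152.

152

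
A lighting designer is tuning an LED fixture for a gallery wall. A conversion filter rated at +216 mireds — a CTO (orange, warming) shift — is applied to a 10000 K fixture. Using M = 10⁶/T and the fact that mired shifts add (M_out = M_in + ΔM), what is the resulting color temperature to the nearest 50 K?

M_in = 10⁶/10000 = 100.00 mireds.
M_out = 100.00 + (+216) = 316.00 mireds.
T_out = 10⁶/316.00 = 3164.6 K → 3150 K.

3150 K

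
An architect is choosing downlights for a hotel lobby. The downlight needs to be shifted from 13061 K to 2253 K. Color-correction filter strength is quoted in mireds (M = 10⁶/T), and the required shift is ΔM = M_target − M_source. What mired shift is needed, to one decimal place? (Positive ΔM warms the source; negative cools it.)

+367.3 mireds

M_source = 10⁶/13061 = 76.564; M_target = 10⁶/2253 = 443.853.
ΔM = 443.853 − 76.564 = 367.289 → +367.3 mireds, a warming shift.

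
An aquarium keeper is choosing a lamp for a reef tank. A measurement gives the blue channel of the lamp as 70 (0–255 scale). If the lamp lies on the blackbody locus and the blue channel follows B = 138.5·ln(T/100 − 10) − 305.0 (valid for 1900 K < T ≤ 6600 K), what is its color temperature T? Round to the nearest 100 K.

ln(t − 10) = (70 + 305.0) / 138.5 = 2.7076.
t − 10 = e^2.7076 = 14.993, so t = 24.993.
T = 100·t = 2499 K → 2500 K to the nearest 100 K.

2500 K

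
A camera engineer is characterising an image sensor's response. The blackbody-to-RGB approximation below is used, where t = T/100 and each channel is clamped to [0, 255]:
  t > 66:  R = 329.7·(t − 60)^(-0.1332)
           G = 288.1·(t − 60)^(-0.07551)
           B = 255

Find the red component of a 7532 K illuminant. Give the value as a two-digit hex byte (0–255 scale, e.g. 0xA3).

0xE5

t = 7532/100 = 75.32; the t > 66 branch applies.
R = 329.7·(75.32 − 60)^(-0.1332) = 329.7·15.32^(-0.1332) = 329.7·0.69522 = 229.215.
Rounded: 229; in hex, 0xE5.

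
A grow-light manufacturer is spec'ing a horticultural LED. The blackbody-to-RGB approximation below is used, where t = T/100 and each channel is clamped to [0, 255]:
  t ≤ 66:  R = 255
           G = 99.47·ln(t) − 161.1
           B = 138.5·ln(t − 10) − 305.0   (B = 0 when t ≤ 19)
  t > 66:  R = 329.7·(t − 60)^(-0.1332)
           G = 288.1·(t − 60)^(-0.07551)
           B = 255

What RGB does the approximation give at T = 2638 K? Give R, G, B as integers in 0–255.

R=255, G=164, B=82

t = 2638/100 = 26.38; the t ≤ 66 branch applies.
R = 255 by definition for t ≤ 66.
G = 99.47·ln 26.38 − 161.1 = 99.47·3.2726 − 161.1 = 164.426.
B = 138.5·ln(26.38 − 10) − 305.0 = 138.5·ln 16.38 − 305.0 = 138.5·2.7961 − 305.0 = 82.254.
Rounded: (255, 164, 82).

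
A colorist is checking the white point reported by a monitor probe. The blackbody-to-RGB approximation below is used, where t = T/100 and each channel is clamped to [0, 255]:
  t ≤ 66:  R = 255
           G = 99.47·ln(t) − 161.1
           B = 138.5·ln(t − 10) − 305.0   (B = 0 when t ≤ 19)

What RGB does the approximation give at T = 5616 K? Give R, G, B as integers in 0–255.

R=255, G=240, B=226

t = 5616/100 = 56.16; the t ≤ 66 branch applies.
R = 255 by definition for t ≤ 66.
G = 99.47·ln 56.16 − 161.1 = 99.47·4.0282 − 161.1 = 239.586.
B = 138.5·ln(56.16 − 10) − 305.0 = 138.5·ln 46.16 − 305.0 = 138.5·3.8321 − 305.0 = 225.748.
Rounded: (255, 240, 226).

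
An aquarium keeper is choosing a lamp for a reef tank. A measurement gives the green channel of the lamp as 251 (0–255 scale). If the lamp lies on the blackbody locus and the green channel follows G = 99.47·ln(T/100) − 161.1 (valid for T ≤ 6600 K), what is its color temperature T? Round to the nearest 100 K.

ln t = (251 + 161.1) / 99.47 = 4.1430.
t = e^4.1430 = 62.989.
T = 100·t = 6299 K → 6300 K to the nearest 100 K.

6300 K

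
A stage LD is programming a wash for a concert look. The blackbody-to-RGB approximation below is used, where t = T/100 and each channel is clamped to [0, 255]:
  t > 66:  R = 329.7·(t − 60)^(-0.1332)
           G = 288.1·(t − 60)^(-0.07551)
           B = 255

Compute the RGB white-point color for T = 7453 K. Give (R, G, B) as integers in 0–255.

(231, 235, 255)

t = 7453/100 = 74.53; the t > 66 branch applies.
R = 329.7·(74.53 − 60)^(-0.1332) = 329.7·14.53^(-0.1332) = 329.7·0.70014 = 230.837.
G = 288.1·(74.53 − 60)^(-0.07551) = 288.1·14.53^(-0.07551) = 288.1·0.81703 = 235.386.
B = 255 by definition for t > 66.
Rounded: (231, 235, 255).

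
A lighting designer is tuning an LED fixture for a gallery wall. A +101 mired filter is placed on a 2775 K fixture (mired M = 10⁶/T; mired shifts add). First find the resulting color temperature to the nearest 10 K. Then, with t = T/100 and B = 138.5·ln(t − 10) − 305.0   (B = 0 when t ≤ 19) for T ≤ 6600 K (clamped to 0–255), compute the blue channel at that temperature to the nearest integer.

M_in = 10⁶/2775 = 360.36; M_out = 360.36 + (+101) = 461.36.
T_out = 10⁶/461.36 = 2167.5 K → 2170 K; t = 21.7.
B = 138.5·ln(21.7 − 10) − 305.0 = 138.5·ln 11.7 − 305.0 = 138.5·2.4596 − 305.0 = 35.653.
Rounded: 36.

36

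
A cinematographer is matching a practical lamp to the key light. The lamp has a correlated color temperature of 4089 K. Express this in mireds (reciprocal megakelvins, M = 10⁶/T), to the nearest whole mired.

245 mireds

M = 10⁶ / 4089 = 244.559 → 245 mireds.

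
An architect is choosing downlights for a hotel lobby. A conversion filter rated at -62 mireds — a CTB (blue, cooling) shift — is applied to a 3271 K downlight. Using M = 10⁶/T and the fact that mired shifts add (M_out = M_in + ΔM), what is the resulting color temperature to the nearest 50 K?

M_in = 10⁶/3271 = 305.72 mireds.
M_out = 305.72 + (-62) = 243.72 mireds.
T_out = 10⁶/243.72 = 4103.1 K → 4100 K.

4100 K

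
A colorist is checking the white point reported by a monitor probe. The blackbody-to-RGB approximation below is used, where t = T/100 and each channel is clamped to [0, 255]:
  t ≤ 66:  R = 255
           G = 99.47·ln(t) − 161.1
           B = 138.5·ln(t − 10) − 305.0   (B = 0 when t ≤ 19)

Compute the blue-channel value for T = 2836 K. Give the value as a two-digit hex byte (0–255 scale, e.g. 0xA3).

0x62

t = 2836/100 = 28.36; the t ≤ 66 branch applies.
B = 138.5·ln(28.36 − 10) − 305.0 = 138.5·ln 18.36 − 305.0 = 138.5·2.9102 − 305.0 = 98.059.
Rounded: 98; in hex, 0x62.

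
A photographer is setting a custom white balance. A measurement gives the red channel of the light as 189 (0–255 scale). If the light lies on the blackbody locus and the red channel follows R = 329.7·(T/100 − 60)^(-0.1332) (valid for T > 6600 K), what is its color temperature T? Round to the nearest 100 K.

(t − 60)^(-0.1332) = 189/329.7 = 0.57325.
t − 60 = 0.57325^(1/-0.1332) = 0.57325^(-7.508) = 65.199, so t = 125.199.
T = 100·t = 12520 K → 12500 K to the nearest 100 K.

12500 K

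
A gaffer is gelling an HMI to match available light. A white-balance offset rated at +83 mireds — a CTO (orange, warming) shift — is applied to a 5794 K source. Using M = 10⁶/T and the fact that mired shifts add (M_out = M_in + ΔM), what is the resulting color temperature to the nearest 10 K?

M_in = 10⁶/5794 = 172.59 mireds.
M_out = 172.59 + (+83) = 255.59 mireds.
T_out = 10⁶/255.59 = 3912.5 K → 3910 K.

3910 K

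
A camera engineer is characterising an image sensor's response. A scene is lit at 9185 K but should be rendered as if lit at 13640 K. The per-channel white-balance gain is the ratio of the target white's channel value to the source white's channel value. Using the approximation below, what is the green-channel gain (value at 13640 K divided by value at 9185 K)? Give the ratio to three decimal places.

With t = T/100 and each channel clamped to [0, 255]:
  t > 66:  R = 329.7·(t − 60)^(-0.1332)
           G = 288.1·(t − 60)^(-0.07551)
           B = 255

At 9185 K (t = 91.85):
  G = 288.1·(91.85 − 60)^(-0.07551) = 288.1·31.85^(-0.07551) = 288.1·0.77002 = 221.842.
At 13640 K (t = 136.4):
  G = 288.1·(136.4 − 60)^(-0.07551) = 288.1·76.4^(-0.07551) = 288.1·0.72079 = 207.659.
Gain = 207.659 / 221.842 = 0.9361 → 0.936.

0.936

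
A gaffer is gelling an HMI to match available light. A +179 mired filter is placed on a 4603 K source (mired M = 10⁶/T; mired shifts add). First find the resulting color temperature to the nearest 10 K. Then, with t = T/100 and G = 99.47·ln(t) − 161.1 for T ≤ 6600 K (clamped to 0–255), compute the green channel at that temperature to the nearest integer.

M_in = 10⁶/4603 = 217.25; M_out = 217.25 + (+179) = 396.25.
T_out = 10⁶/396.25 = 2523.7 K → 2520 K; t = 25.2.
G = 99.47·ln 25.2 − 161.1 = 99.47·3.2268 − 161.1 = 159.874.
Rounded: 160.

160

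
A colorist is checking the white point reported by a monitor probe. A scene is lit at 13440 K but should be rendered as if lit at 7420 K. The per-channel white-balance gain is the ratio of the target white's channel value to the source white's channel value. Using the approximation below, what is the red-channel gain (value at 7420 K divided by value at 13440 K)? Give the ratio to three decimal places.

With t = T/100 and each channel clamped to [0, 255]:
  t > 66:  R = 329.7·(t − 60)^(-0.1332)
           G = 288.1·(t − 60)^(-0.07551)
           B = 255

At 13440 K (t = 134.4):
  R = 329.7·(134.4 − 60)^(-0.1332) = 329.7·74.4^(-0.1332) = 329.7·0.56326 = 185.706.
At 7420 K (t = 74.2):
  R = 329.7·(74.2 − 60)^(-0.1332) = 329.7·14.2^(-0.1332) = 329.7·0.70229 = 231.544.
Gain = 231.544 / 185.706 = 1.2468 → 1.247.

1.247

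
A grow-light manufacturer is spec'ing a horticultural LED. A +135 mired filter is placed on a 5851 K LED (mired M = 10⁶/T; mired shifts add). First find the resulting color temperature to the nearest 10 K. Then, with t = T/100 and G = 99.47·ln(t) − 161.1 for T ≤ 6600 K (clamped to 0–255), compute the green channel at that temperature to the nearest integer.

186

M_in = 10⁶/5851 = 170.91; M_out = 170.91 + (+135) = 305.91.
T_out = 10⁶/305.91 = 3268.9 K → 3270 K; t = 32.7.
G = 99.47·ln 32.7 − 161.1 = 99.47·3.4874 − 161.1 = 185.789.
Rounded: 186.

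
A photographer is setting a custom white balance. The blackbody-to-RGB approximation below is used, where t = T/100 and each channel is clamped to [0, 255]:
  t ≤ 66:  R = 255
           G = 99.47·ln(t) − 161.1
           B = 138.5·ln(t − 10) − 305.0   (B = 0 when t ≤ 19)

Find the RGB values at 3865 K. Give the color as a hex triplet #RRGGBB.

t = 3865/100 = 38.65; the t ≤ 66 branch applies.
R = 255 by definition for t ≤ 66.
G = 99.47·ln 38.65 − 161.1 = 99.47·3.6545 − 161.1 = 202.418.
B = 138.5·ln(38.65 − 10) − 305.0 = 138.5·ln 28.65 − 305.0 = 138.5·3.3552 − 305.0 = 159.689.
Rounded: (255, 202, 160).
In hex: #FFCAA0.

#FFCAA0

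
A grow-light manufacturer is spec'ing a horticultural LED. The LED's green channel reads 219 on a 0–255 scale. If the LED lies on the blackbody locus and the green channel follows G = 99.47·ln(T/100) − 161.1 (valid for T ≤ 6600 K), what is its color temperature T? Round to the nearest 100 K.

4600 K

ln t = (219 + 161.1) / 99.47 = 3.8213.
t = e^3.8213 = 45.661.
T = 100·t = 4566 K → 4600 K to the nearest 100 K.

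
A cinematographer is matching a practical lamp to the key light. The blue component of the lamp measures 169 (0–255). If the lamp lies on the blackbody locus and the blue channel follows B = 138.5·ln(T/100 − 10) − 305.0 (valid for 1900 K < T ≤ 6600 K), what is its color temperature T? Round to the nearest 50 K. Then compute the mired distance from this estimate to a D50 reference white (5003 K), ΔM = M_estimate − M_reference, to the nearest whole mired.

ln(t − 10) = (169 + 305.0) / 138.5 = 3.4224.
t − 10 = e^3.4224 = 30.642, so t = 40.642.
T = 100·t = 4064 K → 4050 K to the nearest 50 K.
M_estimate = 10⁶/4050 = 246.91; M_reference = 10⁶/5003 = 199.88.
ΔM = 246.91 − 199.88 = 47.03 → +47 mireds.

+47 mireds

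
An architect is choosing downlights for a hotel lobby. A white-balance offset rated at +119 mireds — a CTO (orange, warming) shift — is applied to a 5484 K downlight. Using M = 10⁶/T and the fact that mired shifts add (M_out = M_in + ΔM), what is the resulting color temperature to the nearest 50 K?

3300 K

M_in = 10⁶/5484 = 182.35 mireds.
M_out = 182.35 + (+119) = 301.35 mireds.
T_out = 10⁶/301.35 = 3318.4 K → 3300 K.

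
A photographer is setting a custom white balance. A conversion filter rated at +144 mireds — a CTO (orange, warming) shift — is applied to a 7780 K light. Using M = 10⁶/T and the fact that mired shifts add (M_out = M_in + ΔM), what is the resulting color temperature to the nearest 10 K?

M_in = 10⁶/7780 = 128.53 mireds.
M_out = 128.53 + (+144) = 272.53 mireds.
T_out = 10⁶/272.53 = 3669.3 K → 3670 K.

3670 K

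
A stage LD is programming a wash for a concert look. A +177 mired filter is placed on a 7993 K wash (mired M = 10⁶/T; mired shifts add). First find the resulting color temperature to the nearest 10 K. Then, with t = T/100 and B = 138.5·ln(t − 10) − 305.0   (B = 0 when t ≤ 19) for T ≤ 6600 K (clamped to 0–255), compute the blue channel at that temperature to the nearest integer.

130

M_in = 10⁶/7993 = 125.11; M_out = 125.11 + (+177) = 302.11.
T_out = 10⁶/302.11 = 3310.1 K → 3310 K; t = 33.1.
B = 138.5·ln(33.1 − 10) − 305.0 = 138.5·ln 23.1 − 305.0 = 138.5·3.1398 − 305.0 = 129.867.
Rounded: 130.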